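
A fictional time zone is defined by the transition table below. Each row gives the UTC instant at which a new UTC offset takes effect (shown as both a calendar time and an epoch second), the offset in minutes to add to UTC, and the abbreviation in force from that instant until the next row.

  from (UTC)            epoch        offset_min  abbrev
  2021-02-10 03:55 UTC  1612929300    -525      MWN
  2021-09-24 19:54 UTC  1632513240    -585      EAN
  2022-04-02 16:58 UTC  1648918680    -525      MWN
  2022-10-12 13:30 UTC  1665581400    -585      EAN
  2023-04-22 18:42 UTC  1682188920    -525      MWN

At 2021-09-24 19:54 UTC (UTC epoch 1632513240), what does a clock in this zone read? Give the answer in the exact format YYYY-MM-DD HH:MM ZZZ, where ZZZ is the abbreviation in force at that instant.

Query: 2021-09-24 19:54 UTC
Rule 2/5 (EAN, -09:45): 2021-09-24 19:54 UTC ≤ query < 2022-04-02 16:58 UTC
19·60 + 54 - 585 = 609 min
609 = 0·1440 + 609; 609 = 10·60 + 9 → 10:09, same day
→ 2021-09-24 10:09 EAN

2021-09-24 10:09 EAN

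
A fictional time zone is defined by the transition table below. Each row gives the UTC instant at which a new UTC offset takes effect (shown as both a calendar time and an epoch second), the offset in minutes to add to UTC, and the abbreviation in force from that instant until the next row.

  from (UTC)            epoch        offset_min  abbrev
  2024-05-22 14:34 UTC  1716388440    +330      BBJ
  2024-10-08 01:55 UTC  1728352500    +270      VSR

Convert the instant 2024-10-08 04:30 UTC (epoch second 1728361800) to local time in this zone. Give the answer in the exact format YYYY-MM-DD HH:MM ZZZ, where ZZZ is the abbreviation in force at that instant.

2024-10-08 09:00 VSR

Query: 2024-10-08 04:30 UTC
Rule 2/2 (VSR, +04:30): 2024-10-08 01:55 UTC ≤ query < +∞
4·60 + 30 + 270 = 540 min
540 = 0·1440 + 540; 540 = 9·60 + 0 → 09:00, same day
→ 2024-10-08 09:00 VSR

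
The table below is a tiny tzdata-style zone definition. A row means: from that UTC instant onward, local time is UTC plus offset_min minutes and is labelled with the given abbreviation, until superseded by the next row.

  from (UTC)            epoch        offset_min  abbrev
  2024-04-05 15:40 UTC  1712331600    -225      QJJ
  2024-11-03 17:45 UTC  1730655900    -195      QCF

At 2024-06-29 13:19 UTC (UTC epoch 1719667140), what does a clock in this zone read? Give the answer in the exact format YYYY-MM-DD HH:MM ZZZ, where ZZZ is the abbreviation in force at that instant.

2024-06-29 09:34 QJJ

Query: 2024-06-29 13:19 UTC
Rule 1/2 (QJJ, -03:45): 2024-04-05 15:40 UTC ≤ query < 2024-11-03 17:45 UTC
13·60 + 19 - 225 = 574 min
574 = 0·1440 + 574; 574 = 9·60 + 34 → 09:34, same day
→ 2024-06-29 09:34 QJJ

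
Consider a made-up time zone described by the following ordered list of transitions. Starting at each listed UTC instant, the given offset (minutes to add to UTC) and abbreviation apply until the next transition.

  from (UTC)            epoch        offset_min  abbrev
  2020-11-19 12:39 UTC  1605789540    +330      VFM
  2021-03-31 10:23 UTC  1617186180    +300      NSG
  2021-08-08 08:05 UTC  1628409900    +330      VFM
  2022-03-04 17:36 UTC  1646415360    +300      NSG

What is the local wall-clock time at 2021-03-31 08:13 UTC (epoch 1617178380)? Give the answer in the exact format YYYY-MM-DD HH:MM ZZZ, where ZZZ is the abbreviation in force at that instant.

Query: 2021-03-31 08:13 UTC
Rule 1/4 (VFM, +05:30): 2020-11-19 12:39 UTC ≤ query < 2021-03-31 10:23 UTC
8·60 + 13 + 330 = 823 min
823 = 0·1440 + 823; 823 = 13·60 + 43 → 13:43, same day
→ 2021-03-31 13:43 VFM

2021-03-31 13:43 VFM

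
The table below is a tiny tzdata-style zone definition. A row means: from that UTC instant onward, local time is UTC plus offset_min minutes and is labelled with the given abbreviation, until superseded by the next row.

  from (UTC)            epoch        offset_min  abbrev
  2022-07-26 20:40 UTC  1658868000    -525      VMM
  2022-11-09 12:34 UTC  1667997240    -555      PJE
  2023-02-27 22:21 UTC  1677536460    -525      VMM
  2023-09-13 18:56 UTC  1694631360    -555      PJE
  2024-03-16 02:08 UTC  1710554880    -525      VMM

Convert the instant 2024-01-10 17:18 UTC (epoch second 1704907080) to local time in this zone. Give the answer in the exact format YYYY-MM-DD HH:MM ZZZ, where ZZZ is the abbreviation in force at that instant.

2024-01-10 08:03 PJE

Query: 2024-01-10 17:18 UTC
Rule 4/5 (PJE, -09:15): 2023-09-13 18:56 UTC ≤ query < 2024-03-16 02:08 UTC
17·60 + 18 - 555 = 483 min
483 = 0·1440 + 483; 483 = 8·60 + 3 → 08:03, same day
→ 2024-01-10 08:03 PJE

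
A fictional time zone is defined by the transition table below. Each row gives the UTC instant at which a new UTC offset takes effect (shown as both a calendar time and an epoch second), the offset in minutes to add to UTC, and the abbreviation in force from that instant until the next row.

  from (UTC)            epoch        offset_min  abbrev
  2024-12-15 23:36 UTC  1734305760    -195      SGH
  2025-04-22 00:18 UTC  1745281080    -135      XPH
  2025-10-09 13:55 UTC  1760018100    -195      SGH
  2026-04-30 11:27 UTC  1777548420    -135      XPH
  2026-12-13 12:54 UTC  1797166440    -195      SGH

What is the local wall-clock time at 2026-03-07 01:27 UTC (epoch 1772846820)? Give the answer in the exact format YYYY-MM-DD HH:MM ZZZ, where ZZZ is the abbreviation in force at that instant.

2026-03-06 22:12 SGH

Query: 2026-03-07 01:27 UTC
Rule 3/5 (SGH, -03:15): 2025-10-09 13:55 UTC ≤ query < 2026-04-30 11:27 UTC
1·60 + 27 - 195 = -108 min
-108 = -1·1440 + 1332; 1332 = 22·60 + 12 → 22:12, 2026-03-07 - 1 day = 2026-03-06
→ 2026-03-06 22:12 SGH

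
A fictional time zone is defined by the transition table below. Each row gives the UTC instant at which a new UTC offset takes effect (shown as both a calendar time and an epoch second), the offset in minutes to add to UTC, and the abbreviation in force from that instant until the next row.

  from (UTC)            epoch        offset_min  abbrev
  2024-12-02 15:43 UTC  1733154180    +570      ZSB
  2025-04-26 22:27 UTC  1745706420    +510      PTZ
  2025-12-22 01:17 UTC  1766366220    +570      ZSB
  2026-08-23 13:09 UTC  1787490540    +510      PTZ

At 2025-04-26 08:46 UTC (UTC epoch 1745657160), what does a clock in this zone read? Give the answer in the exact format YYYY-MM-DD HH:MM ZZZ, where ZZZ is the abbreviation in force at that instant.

2025-04-26 18:16 ZSB

Query: 2025-04-26 08:46 UTC
Rule 1/4 (ZSB, +09:30): 2024-12-02 15:43 UTC ≤ query < 2025-04-26 22:27 UTC
8·60 + 46 + 570 = 1096 min
1096 = 0·1440 + 1096; 1096 = 18·60 + 16 → 18:16, same day
→ 2025-04-26 18:16 ZSB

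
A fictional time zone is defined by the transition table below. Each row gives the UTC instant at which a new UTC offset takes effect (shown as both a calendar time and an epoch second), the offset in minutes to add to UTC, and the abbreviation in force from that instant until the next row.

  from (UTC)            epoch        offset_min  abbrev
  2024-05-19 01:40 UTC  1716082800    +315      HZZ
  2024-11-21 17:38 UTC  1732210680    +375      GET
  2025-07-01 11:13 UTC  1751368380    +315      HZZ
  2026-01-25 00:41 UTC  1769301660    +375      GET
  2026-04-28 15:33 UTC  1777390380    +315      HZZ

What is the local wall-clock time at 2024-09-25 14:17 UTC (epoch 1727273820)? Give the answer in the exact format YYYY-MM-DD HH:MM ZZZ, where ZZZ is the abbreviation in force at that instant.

2024-09-25 19:32 HZZ

Query: 2024-09-25 14:17 UTC
Rule 1/5 (HZZ, +05:15): 2024-05-19 01:40 UTC ≤ query < 2024-11-21 17:38 UTC
14·60 + 17 + 315 = 1172 min
1172 = 0·1440 + 1172; 1172 = 19·60 + 32 → 19:32, same day
→ 2024-09-25 19:32 HZZ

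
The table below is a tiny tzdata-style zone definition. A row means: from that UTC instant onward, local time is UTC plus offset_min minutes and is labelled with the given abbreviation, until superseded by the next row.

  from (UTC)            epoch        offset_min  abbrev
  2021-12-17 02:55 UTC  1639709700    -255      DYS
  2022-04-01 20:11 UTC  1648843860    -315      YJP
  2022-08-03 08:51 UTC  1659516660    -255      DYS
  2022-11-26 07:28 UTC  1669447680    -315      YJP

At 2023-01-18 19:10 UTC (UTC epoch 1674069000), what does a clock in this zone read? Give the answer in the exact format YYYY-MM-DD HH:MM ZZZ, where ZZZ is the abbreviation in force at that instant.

Query: 2023-01-18 19:10 UTC
Rule 4/4 (YJP, -05:15): 2022-11-26 07:28 UTC ≤ query < +∞
19·60 + 10 - 315 = 835 min
835 = 0·1440 + 835; 835 = 13·60 + 55 → 13:55, same day
→ 2023-01-18 13:55 YJP

2023-01-18 13:55 YJP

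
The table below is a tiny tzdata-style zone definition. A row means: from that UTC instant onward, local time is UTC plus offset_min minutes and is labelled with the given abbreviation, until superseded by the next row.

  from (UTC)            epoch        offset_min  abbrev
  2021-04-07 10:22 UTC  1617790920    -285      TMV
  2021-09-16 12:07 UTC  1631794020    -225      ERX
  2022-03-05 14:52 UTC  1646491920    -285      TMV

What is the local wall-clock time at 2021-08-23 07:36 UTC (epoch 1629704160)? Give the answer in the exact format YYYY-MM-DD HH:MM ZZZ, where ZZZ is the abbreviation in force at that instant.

2021-08-23 02:51 TMV

Query: 2021-08-23 07:36 UTC
Rule 1/3 (TMV, -04:45): 2021-04-07 10:22 UTC ≤ query < 2021-09-16 12:07 UTC
7·60 + 36 - 285 = 171 min
171 = 0·1440 + 171; 171 = 2·60 + 51 → 02:51, same day
→ 2021-08-23 02:51 TMV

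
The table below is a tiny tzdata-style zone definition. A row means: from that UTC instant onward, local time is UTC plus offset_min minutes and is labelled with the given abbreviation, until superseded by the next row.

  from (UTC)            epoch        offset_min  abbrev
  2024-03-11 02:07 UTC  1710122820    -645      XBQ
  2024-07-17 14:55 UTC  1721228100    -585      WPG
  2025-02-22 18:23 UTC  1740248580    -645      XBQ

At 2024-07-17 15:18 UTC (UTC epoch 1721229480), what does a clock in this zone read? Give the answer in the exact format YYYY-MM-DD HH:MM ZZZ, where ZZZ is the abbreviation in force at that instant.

Query: 2024-07-17 15:18 UTC
Rule 2/3 (WPG, -09:45): 2024-07-17 14:55 UTC ≤ query < 2025-02-22 18:23 UTC
15·60 + 18 - 585 = 333 min
333 = 0·1440 + 333; 333 = 5·60 + 33 → 05:33, same day
→ 2024-07-17 05:33 WPG

2024-07-17 05:33 WPG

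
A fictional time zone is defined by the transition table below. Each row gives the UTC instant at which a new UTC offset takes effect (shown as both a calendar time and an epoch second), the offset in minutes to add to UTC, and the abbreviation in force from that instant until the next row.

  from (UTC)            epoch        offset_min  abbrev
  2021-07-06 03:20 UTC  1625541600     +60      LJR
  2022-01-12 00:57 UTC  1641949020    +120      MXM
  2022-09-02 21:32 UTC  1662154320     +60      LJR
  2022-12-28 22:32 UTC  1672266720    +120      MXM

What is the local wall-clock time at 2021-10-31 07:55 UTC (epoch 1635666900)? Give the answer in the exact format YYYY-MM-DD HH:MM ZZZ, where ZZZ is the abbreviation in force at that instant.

2021-10-31 08:55 LJR

Query: 2021-10-31 07:55 UTC
Rule 1/4 (LJR, +01:00): 2021-07-06 03:20 UTC ≤ query < 2022-01-12 00:57 UTC
7·60 + 55 + 60 = 535 min
535 = 0·1440 + 535; 535 = 8·60 + 55 → 08:55, same day
→ 2021-10-31 08:55 LJR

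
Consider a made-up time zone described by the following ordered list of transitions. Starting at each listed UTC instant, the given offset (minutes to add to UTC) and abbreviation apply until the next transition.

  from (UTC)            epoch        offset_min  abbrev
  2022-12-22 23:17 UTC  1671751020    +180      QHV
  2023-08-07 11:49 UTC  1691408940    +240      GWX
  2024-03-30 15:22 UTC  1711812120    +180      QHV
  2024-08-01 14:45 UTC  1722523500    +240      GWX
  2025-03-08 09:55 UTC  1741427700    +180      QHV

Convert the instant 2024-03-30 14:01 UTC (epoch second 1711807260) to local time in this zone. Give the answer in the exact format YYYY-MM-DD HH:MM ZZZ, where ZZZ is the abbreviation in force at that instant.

2024-03-30 18:01 GWX

Query: 2024-03-30 14:01 UTC
Rule 2/5 (GWX, +04:00): 2023-08-07 11:49 UTC ≤ query < 2024-03-30 15:22 UTC
14·60 + 1 + 240 = 1081 min
1081 = 0·1440 + 1081; 1081 = 18·60 + 1 → 18:01, same day
→ 2024-03-30 18:01 GWX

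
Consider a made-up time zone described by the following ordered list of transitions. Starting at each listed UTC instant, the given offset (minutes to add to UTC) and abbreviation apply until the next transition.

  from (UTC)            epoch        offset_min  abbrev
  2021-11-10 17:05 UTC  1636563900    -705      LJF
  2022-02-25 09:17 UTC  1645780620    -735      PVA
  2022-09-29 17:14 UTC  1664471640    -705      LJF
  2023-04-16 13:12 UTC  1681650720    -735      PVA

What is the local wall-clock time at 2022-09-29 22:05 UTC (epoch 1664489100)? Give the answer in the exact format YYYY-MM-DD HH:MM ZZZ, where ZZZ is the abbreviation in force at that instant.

2022-09-29 10:20 LJF

Query: 2022-09-29 22:05 UTC
Rule 3/4 (LJF, -11:45): 2022-09-29 17:14 UTC ≤ query < 2023-04-16 13:12 UTC
22·60 + 5 - 705 = 620 min
620 = 0·1440 + 620; 620 = 10·60 + 20 → 10:20, same day
→ 2022-09-29 10:20 LJF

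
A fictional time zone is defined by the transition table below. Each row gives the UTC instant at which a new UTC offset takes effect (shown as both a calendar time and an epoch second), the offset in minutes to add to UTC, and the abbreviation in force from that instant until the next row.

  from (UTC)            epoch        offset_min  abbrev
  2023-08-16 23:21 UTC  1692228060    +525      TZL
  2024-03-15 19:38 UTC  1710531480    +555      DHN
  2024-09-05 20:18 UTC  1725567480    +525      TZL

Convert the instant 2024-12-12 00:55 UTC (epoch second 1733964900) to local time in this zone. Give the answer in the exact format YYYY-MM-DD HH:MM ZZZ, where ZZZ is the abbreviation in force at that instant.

2024-12-12 09:40 TZL

Query: 2024-12-12 00:55 UTC
Rule 3/3 (TZL, +08:45): 2024-09-05 20:18 UTC ≤ query < +∞
0·60 + 55 + 525 = 580 min
580 = 0·1440 + 580; 580 = 9·60 + 40 → 09:40, same day
→ 2024-12-12 09:40 TZL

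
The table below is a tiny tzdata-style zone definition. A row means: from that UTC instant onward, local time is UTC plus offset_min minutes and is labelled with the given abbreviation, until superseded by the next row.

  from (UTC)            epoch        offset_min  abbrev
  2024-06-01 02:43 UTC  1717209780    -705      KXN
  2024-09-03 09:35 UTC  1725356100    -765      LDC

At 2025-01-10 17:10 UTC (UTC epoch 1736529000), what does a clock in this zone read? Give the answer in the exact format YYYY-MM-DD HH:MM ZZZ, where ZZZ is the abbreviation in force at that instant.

Query: 2025-01-10 17:10 UTC
Rule 2/2 (LDC, -12:45): 2024-09-03 09:35 UTC ≤ query < +∞
17·60 + 10 - 765 = 265 min
265 = 0·1440 + 265; 265 = 4·60 + 25 → 04:25, same day
→ 2025-01-10 04:25 LDC

2025-01-10 04:25 LDC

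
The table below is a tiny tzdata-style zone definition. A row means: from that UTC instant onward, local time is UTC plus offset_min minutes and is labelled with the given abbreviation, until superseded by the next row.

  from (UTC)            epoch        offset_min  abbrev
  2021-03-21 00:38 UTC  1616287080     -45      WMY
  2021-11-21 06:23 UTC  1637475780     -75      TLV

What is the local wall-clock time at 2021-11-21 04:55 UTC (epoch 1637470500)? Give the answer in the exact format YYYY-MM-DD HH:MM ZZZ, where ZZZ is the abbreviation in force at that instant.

Query: 2021-11-21 04:55 UTC
Rule 1/2 (WMY, -00:45): 2021-03-21 00:38 UTC ≤ query < 2021-11-21 06:23 UTC
4·60 + 55 - 45 = 250 min
250 = 0·1440 + 250; 250 = 4·60 + 10 → 04:10, same day
→ 2021-11-21 04:10 WMY

2021-11-21 04:10 WMY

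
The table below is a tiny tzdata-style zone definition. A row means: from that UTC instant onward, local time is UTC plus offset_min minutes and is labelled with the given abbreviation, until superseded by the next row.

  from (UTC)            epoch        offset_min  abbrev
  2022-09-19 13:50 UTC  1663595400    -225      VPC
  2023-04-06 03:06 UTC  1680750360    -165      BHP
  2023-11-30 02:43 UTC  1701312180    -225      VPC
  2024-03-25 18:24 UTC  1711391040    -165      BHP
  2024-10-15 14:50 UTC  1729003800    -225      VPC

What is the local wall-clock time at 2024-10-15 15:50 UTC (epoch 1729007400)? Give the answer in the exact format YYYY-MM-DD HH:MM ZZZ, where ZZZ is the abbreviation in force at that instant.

Query: 2024-10-15 15:50 UTC
Rule 5/5 (VPC, -03:45): 2024-10-15 14:50 UTC ≤ query < +∞
15·60 + 50 - 225 = 725 min
725 = 0·1440 + 725; 725 = 12·60 + 5 → 12:05, same day
→ 2024-10-15 12:05 VPC

2024-10-15 12:05 VPC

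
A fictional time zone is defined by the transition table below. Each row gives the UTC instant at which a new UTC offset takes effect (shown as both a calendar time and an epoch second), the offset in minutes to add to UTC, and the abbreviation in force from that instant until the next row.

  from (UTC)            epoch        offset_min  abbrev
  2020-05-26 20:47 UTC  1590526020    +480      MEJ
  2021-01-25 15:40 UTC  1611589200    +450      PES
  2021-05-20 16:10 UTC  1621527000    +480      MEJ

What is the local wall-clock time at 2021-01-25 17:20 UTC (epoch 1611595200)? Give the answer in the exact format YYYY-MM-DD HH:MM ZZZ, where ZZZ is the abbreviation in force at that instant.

2021-01-26 00:50 PES

Query: 2021-01-25 17:20 UTC
Rule 2/3 (PES, +07:30): 2021-01-25 15:40 UTC ≤ query < 2021-05-20 16:10 UTC
17·60 + 20 + 450 = 1490 min
1490 = 1·1440 + 50; 50 = 0·60 + 50 → 00:50, 2021-01-25 + 1 day = 2021-01-26
→ 2021-01-26 00:50 PES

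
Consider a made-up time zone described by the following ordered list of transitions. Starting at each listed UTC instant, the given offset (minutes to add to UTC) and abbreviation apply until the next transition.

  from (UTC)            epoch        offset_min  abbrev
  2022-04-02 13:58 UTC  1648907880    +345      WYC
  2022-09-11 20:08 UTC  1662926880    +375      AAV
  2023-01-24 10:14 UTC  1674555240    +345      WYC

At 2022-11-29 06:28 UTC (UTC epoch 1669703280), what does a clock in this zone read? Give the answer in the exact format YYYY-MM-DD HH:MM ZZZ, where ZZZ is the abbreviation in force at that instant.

Query: 2022-11-29 06:28 UTC
Rule 2/3 (AAV, +06:15): 2022-09-11 20:08 UTC ≤ query < 2023-01-24 10:14 UTC
6·60 + 28 + 375 = 763 min
763 = 0·1440 + 763; 763 = 12·60 + 43 → 12:43, same day
→ 2022-11-29 12:43 AAV

2022-11-29 12:43 AAV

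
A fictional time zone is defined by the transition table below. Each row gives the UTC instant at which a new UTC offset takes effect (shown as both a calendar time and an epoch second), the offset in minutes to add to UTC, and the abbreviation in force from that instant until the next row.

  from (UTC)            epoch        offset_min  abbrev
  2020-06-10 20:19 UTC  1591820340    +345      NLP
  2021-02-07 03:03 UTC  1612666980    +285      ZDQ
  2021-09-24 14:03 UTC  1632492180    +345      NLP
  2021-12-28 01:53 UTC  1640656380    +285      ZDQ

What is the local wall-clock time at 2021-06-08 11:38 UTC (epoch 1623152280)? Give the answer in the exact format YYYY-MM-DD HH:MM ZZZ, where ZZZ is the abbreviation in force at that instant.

Query: 2021-06-08 11:38 UTC
Rule 2/4 (ZDQ, +04:45): 2021-02-07 03:03 UTC ≤ query < 2021-09-24 14:03 UTC
11·60 + 38 + 285 = 983 min
983 = 0·1440 + 983; 983 = 16·60 + 23 → 16:23, same day
→ 2021-06-08 16:23 ZDQ

2021-06-08 16:23 ZDQ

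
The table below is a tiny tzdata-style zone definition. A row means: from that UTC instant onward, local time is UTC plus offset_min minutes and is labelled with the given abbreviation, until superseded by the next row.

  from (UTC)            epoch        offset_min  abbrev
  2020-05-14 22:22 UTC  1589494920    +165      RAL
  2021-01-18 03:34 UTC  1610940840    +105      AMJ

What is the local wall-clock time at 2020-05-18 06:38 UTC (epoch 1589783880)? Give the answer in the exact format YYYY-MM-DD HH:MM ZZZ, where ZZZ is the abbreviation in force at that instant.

Query: 2020-05-18 06:38 UTC
Rule 1/2 (RAL, +02:45): 2020-05-14 22:22 UTC ≤ query < 2021-01-18 03:34 UTC
6·60 + 38 + 165 = 563 min
563 = 0·1440 + 563; 563 = 9·60 + 23 → 09:23, same day
→ 2020-05-18 09:23 RAL

2020-05-18 09:23 RAL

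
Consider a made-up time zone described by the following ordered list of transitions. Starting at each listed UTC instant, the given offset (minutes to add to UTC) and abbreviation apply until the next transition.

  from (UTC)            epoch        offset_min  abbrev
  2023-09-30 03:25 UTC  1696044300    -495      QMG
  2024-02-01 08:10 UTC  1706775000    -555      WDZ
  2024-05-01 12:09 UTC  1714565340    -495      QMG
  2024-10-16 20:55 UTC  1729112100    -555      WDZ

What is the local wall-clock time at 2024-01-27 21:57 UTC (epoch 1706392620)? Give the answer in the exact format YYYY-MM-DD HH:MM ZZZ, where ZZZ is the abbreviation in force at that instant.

Query: 2024-01-27 21:57 UTC
Rule 1/4 (QMG, -08:15): 2023-09-30 03:25 UTC ≤ query < 2024-02-01 08:10 UTC
21·60 + 57 - 495 = 822 min
822 = 0·1440 + 822; 822 = 13·60 + 42 → 13:42, same day
→ 2024-01-27 13:42 QMG

2024-01-27 13:42 QMG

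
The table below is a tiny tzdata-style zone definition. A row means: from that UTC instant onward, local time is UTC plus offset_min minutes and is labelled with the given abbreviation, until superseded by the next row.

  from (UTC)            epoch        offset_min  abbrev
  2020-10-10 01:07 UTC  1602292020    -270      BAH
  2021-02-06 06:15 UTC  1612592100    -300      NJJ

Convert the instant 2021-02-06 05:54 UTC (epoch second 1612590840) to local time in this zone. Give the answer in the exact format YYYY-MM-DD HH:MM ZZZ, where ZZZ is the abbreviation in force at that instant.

2021-02-06 01:24 BAH

Query: 2021-02-06 05:54 UTC
Rule 1/2 (BAH, -04:30): 2020-10-10 01:07 UTC ≤ query < 2021-02-06 06:15 UTC
5·60 + 54 - 270 = 84 min
84 = 0·1440 + 84; 84 = 1·60 + 24 → 01:24, same day
→ 2021-02-06 01:24 BAH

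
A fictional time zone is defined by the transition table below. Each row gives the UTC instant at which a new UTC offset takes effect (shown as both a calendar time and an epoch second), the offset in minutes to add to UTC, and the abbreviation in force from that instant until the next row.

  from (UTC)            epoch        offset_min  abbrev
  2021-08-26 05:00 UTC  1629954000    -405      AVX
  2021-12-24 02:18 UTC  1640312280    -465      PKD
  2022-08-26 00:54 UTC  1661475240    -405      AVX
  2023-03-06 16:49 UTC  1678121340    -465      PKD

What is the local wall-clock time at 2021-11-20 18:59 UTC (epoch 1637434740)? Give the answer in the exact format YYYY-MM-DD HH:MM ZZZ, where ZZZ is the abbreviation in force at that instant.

2021-11-20 12:14 AVX

Query: 2021-11-20 18:59 UTC
Rule 1/4 (AVX, -06:45): 2021-08-26 05:00 UTC ≤ query < 2021-12-24 02:18 UTC
18·60 + 59 - 405 = 734 min
734 = 0·1440 + 734; 734 = 12·60 + 14 → 12:14, same day
→ 2021-11-20 12:14 AVX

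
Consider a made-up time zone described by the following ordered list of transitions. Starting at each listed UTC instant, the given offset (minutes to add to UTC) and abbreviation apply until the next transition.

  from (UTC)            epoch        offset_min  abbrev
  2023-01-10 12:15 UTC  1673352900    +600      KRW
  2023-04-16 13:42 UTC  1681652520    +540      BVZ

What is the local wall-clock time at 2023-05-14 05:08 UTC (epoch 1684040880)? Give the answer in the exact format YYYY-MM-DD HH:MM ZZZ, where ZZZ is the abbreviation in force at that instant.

Query: 2023-05-14 05:08 UTC
Rule 2/2 (BVZ, +09:00): 2023-04-16 13:42 UTC ≤ query < +∞
5·60 + 8 + 540 = 848 min
848 = 0·1440 + 848; 848 = 14·60 + 8 → 14:08, same day
→ 2023-05-14 14:08 BVZ

2023-05-14 14:08 BVZ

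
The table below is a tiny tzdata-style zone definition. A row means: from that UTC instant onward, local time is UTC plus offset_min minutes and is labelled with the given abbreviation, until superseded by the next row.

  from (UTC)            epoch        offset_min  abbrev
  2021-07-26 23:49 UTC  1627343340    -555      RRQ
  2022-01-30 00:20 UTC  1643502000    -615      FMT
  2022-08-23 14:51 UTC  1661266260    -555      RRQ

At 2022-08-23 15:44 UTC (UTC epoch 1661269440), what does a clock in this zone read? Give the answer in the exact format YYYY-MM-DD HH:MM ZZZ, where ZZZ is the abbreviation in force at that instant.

Query: 2022-08-23 15:44 UTC
Rule 3/3 (RRQ, -09:15): 2022-08-23 14:51 UTC ≤ query < +∞
15·60 + 44 - 555 = 389 min
389 = 0·1440 + 389; 389 = 6·60 + 29 → 06:29, same day
→ 2022-08-23 06:29 RRQ

2022-08-23 06:29 RRQ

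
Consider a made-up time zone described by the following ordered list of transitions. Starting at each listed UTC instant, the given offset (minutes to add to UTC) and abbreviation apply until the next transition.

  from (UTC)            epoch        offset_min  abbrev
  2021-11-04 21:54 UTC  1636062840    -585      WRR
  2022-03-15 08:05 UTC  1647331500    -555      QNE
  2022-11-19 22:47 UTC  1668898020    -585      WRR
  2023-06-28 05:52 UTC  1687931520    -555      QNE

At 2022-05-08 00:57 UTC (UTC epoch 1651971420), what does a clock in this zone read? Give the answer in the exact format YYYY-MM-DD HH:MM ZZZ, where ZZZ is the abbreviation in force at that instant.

2022-05-07 15:42 QNE

Query: 2022-05-08 00:57 UTC
Rule 2/4 (QNE, -09:15): 2022-03-15 08:05 UTC ≤ query < 2022-11-19 22:47 UTC
0·60 + 57 - 555 = -498 min
-498 = -1·1440 + 942; 942 = 15·60 + 42 → 15:42, 2022-05-08 - 1 day = 2022-05-07
→ 2022-05-07 15:42 QNE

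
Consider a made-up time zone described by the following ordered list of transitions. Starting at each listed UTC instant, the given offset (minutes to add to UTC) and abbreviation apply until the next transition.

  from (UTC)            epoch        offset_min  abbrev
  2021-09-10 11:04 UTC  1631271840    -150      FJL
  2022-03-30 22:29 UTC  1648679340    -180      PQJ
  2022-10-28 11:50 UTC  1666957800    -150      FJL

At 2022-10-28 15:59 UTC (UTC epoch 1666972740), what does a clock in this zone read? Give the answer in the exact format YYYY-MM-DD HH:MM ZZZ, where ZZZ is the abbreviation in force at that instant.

2022-10-28 13:29 FJL

Query: 2022-10-28 15:59 UTC
Rule 3/3 (FJL, -02:30): 2022-10-28 11:50 UTC ≤ query < +∞
15·60 + 59 - 150 = 809 min
809 = 0·1440 + 809; 809 = 13·60 + 29 → 13:29, same day
→ 2022-10-28 13:29 FJL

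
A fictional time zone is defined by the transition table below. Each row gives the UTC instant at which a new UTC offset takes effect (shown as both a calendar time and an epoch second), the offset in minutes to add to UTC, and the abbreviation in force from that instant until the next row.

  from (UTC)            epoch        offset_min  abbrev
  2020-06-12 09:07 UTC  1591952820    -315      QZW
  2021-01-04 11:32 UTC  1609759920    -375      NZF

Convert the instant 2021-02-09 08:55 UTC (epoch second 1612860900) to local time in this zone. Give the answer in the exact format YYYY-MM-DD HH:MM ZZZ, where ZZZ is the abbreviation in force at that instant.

2021-02-09 02:40 NZF

Query: 2021-02-09 08:55 UTC
Rule 2/2 (NZF, -06:15): 2021-01-04 11:32 UTC ≤ query < +∞
8·60 + 55 - 375 = 160 min
160 = 0·1440 + 160; 160 = 2·60 + 40 → 02:40, same day
→ 2021-02-09 02:40 NZF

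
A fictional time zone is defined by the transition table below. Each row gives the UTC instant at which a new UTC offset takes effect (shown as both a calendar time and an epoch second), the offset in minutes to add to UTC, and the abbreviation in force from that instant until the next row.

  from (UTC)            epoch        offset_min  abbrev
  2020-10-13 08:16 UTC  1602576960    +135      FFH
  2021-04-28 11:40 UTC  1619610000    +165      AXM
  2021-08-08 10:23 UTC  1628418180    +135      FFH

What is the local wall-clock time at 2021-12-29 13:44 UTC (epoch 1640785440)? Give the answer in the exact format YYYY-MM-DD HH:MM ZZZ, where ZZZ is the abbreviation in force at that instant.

Query: 2021-12-29 13:44 UTC
Rule 3/3 (FFH, +02:15): 2021-08-08 10:23 UTC ≤ query < +∞
13·60 + 44 + 135 = 959 min
959 = 0·1440 + 959; 959 = 15·60 + 59 → 15:59, same day
→ 2021-12-29 15:59 FFH

2021-12-29 15:59 FFH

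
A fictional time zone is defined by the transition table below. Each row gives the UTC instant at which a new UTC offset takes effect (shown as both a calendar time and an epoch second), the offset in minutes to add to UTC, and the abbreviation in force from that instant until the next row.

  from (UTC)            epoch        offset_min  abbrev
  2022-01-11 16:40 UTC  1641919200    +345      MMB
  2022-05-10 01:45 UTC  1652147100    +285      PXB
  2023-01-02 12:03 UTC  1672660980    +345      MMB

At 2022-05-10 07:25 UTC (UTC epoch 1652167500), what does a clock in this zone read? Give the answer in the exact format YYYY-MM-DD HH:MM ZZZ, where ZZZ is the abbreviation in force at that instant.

Query: 2022-05-10 07:25 UTC
Rule 2/3 (PXB, +04:45): 2022-05-10 01:45 UTC ≤ query < 2023-01-02 12:03 UTC
7·60 + 25 + 285 = 730 min
730 = 0·1440 + 730; 730 = 12·60 + 10 → 12:10, same day
→ 2022-05-10 12:10 PXB

2022-05-10 12:10 PXB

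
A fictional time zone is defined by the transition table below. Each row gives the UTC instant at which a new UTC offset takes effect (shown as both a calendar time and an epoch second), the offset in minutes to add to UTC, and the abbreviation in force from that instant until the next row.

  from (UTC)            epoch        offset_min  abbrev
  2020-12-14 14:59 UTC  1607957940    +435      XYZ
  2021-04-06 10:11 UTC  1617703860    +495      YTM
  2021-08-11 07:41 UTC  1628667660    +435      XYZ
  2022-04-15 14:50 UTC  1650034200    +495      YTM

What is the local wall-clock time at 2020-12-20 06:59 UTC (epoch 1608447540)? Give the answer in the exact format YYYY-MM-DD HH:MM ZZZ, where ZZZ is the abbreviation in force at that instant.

Query: 2020-12-20 06:59 UTC
Rule 1/4 (XYZ, +07:15): 2020-12-14 14:59 UTC ≤ query < 2021-04-06 10:11 UTC
6·60 + 59 + 435 = 854 min
854 = 0·1440 + 854; 854 = 14·60 + 14 → 14:14, same day
→ 2020-12-20 14:14 XYZ

2020-12-20 14:14 XYZ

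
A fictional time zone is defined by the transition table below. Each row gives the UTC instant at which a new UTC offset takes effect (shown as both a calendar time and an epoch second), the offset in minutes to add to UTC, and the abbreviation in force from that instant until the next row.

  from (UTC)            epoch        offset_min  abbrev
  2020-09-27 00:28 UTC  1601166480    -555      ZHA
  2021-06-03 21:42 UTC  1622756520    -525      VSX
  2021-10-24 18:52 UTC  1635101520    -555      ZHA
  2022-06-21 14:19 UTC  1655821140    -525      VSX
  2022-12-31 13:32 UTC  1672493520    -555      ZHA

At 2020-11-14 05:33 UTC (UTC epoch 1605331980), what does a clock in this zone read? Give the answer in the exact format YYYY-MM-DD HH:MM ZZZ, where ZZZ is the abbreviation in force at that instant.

Query: 2020-11-14 05:33 UTC
Rule 1/5 (ZHA, -09:15): 2020-09-27 00:28 UTC ≤ query < 2021-06-03 21:42 UTC
5·60 + 33 - 555 = -222 min
-222 = -1·1440 + 1218; 1218 = 20·60 + 18 → 20:18, 2020-11-14 - 1 day = 2020-11-13
→ 2020-11-13 20:18 ZHA

2020-11-13 20:18 ZHA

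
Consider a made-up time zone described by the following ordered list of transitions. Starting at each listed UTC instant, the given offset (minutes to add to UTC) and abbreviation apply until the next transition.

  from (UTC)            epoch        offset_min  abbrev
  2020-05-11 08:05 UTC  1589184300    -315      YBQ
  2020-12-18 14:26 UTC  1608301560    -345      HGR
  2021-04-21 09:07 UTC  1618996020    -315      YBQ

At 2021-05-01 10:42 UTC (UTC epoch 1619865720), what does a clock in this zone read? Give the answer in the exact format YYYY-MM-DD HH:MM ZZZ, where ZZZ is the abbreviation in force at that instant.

Query: 2021-05-01 10:42 UTC
Rule 3/3 (YBQ, -05:15): 2021-04-21 09:07 UTC ≤ query < +∞
10·60 + 42 - 315 = 327 min
327 = 0·1440 + 327; 327 = 5·60 + 27 → 05:27, same day
→ 2021-05-01 05:27 YBQ

2021-05-01 05:27 YBQ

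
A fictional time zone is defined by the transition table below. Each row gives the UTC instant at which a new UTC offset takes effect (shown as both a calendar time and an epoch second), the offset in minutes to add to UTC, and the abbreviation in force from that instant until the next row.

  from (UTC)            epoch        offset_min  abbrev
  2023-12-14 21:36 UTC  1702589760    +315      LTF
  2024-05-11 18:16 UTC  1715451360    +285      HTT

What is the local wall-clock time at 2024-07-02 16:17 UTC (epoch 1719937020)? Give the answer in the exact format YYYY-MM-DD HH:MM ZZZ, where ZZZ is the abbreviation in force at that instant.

2024-07-02 21:02 HTT

Query: 2024-07-02 16:17 UTC
Rule 2/2 (HTT, +04:45): 2024-05-11 18:16 UTC ≤ query < +∞
16·60 + 17 + 285 = 1262 min
1262 = 0·1440 + 1262; 1262 = 21·60 + 2 → 21:02, same day
→ 2024-07-02 21:02 HTT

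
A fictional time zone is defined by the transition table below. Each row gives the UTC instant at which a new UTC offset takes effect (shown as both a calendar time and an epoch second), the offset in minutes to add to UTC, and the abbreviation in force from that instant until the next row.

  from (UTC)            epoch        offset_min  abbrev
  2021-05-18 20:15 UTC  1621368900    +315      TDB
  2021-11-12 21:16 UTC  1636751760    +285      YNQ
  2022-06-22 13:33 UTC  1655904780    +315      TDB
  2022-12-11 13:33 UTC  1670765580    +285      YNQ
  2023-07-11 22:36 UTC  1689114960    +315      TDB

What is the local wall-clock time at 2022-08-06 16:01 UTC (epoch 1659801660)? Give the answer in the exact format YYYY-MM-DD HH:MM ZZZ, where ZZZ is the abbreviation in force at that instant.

2022-08-06 21:16 TDB

Query: 2022-08-06 16:01 UTC
Rule 3/5 (TDB, +05:15): 2022-06-22 13:33 UTC ≤ query < 2022-12-11 13:33 UTC
16·60 + 1 + 315 = 1276 min
1276 = 0·1440 + 1276; 1276 = 21·60 + 16 → 21:16, same day
→ 2022-08-06 21:16 TDB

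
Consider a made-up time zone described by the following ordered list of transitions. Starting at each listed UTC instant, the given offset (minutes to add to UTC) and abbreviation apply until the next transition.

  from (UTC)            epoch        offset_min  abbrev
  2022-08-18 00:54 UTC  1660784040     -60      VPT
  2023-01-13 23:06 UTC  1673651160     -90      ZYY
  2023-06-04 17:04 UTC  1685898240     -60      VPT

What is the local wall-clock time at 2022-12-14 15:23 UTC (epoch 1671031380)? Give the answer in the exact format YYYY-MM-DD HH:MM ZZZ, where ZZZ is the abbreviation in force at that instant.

Query: 2022-12-14 15:23 UTC
Rule 1/3 (VPT, -01:00): 2022-08-18 00:54 UTC ≤ query < 2023-01-13 23:06 UTC
15·60 + 23 - 60 = 863 min
863 = 0·1440 + 863; 863 = 14·60 + 23 → 14:23, same day
→ 2022-12-14 14:23 VPT

2022-12-14 14:23 VPT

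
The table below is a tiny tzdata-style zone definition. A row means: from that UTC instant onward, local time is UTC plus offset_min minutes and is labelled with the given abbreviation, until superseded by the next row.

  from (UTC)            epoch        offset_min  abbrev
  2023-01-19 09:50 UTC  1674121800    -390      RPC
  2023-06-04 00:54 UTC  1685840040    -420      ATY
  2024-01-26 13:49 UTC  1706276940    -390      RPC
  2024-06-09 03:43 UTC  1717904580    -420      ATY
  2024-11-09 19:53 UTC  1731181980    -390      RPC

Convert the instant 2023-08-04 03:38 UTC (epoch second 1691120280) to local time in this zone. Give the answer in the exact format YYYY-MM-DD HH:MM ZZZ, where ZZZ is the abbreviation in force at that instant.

2023-08-03 20:38 ATY

Query: 2023-08-04 03:38 UTC
Rule 2/5 (ATY, -07:00): 2023-06-04 00:54 UTC ≤ query < 2024-01-26 13:49 UTC
3·60 + 38 - 420 = -202 min
-202 = -1·1440 + 1238; 1238 = 20·60 + 38 → 20:38, 2023-08-04 - 1 day = 2023-08-03
→ 2023-08-03 20:38 ATY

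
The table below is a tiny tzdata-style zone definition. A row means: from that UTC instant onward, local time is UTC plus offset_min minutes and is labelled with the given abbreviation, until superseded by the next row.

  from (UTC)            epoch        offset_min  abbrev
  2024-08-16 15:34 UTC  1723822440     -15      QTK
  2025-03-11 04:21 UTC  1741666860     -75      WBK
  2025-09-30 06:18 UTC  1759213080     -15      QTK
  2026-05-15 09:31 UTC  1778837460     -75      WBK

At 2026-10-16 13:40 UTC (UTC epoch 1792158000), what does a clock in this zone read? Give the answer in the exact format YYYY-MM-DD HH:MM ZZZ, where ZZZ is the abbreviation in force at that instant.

2026-10-16 12:25 WBK

Query: 2026-10-16 13:40 UTC
Rule 4/4 (WBK, -01:15): 2026-05-15 09:31 UTC ≤ query < +∞
13·60 + 40 - 75 = 745 min
745 = 0·1440 + 745; 745 = 12·60 + 25 → 12:25, same day
→ 2026-10-16 12:25 WBK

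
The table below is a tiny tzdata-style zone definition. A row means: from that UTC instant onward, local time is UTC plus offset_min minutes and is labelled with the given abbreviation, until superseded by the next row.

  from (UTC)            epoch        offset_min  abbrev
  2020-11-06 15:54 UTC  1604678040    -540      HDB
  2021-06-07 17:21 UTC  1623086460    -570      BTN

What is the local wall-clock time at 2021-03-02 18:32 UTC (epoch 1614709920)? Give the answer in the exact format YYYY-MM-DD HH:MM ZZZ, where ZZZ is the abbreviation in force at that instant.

2021-03-02 09:32 HDB

Query: 2021-03-02 18:32 UTC
Rule 1/2 (HDB, -09:00): 2020-11-06 15:54 UTC ≤ query < 2021-06-07 17:21 UTC
18·60 + 32 - 540 = 572 min
572 = 0·1440 + 572; 572 = 9·60 + 32 → 09:32, same day
→ 2021-03-02 09:32 HDB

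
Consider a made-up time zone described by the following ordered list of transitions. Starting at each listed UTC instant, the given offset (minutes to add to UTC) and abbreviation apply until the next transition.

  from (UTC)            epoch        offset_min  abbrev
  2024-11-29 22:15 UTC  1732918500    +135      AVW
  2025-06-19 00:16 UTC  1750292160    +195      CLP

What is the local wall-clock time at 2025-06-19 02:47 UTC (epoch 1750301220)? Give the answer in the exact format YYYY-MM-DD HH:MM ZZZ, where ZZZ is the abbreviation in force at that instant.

Query: 2025-06-19 02:47 UTC
Rule 2/2 (CLP, +03:15): 2025-06-19 00:16 UTC ≤ query < +∞
2·60 + 47 + 195 = 362 min
362 = 0·1440 + 362; 362 = 6·60 + 2 → 06:02, same day
→ 2025-06-19 06:02 CLP

2025-06-19 06:02 CLP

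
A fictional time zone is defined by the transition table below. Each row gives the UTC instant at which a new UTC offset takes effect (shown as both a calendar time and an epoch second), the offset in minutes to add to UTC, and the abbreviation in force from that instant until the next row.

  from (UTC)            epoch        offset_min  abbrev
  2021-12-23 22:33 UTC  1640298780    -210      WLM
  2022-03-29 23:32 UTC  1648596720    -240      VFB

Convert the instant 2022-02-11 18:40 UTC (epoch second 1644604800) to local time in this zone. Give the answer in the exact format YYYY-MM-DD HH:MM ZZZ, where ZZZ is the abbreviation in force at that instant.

2022-02-11 15:10 WLM

Query: 2022-02-11 18:40 UTC
Rule 1/2 (WLM, -03:30): 2021-12-23 22:33 UTC ≤ query < 2022-03-29 23:32 UTC
18·60 + 40 - 210 = 910 min
910 = 0·1440 + 910; 910 = 15·60 + 10 → 15:10, same day
→ 2022-02-11 15:10 WLM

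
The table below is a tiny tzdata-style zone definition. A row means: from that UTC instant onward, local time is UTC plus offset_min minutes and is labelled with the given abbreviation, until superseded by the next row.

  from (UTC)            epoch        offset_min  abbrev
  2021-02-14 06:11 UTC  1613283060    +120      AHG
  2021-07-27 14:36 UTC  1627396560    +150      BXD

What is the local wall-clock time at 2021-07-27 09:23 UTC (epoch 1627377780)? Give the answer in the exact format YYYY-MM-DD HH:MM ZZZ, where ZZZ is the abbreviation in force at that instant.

Query: 2021-07-27 09:23 UTC
Rule 1/2 (AHG, +02:00): 2021-02-14 06:11 UTC ≤ query < 2021-07-27 14:36 UTC
9·60 + 23 + 120 = 683 min
683 = 0·1440 + 683; 683 = 11·60 + 23 → 11:23, same day
→ 2021-07-27 11:23 AHG

2021-07-27 11:23 AHG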